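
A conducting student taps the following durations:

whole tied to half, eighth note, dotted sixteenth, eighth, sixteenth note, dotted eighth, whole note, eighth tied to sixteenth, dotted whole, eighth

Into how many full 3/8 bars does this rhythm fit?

13

One bar of 3/8 = 12 thirty-second notes.
Convert each value to thirty-second notes: whole tied to half (whole + half) = 48; eighth note = 4; dotted sixteenth = 3; eighth = 4; sixteenth note = 2; dotted eighth = 6; whole note = 32; eighth tied to sixteenth (eighth + sixteenth) = 6; dotted whole = 48; eighth = 4.
Adding: 48 + 4 + 3 + 4 + 2 + 6 + 32 + 6 + 48 + 4 = 157.
157 ÷ 12 = 13 complete bars with 1 left over.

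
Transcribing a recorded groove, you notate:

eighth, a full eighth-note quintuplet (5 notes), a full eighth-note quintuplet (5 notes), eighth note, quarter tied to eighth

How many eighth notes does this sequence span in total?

Express everything in eighth notes: eighth = 1; a full eighth-note quintuplet (5 notes) (five quintuplet eighths span one half) = 4; a full eighth-note quintuplet (5 notes) (five quintuplet eighths span one half) = 4; eighth note = 1; quarter tied to eighth (quarter + eighth) = 3.
Adding: 1 + 4 + 4 + 1 + 3 = 13 eighth notes.

13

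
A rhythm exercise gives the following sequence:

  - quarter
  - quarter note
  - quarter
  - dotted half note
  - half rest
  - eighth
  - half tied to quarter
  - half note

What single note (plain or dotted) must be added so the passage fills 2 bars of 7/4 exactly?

2 bars of 7/4 = 28 eighth notes.
Express everything in eighth notes: quarter = 2; quarter note = 2; quarter = 2; dotted half note = 6; half rest = 4; eighth = 1; half tied to quarter (half + quarter) = 6; half note = 4.
Adding: 2 + 2 + 2 + 6 + 4 + 1 + 6 + 4 = 27.
Remaining: 28 − 27 = 1 eighth note, which is a eighth note.

eighth note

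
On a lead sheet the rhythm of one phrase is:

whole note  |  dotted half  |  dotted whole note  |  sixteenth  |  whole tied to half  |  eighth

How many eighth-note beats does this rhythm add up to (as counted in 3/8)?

39.5

One eighth-note beat = 2 sixteenth notes.
Working in sixteenth notes: whole note = 16; dotted half = 12; dotted whole note = 24; sixteenth = 1; whole tied to half (whole + half) = 24; eighth = 2.
Total: 16 + 12 + 24 + 1 + 24 + 2 = 79.
79 ÷ 2 = 39.5 beats.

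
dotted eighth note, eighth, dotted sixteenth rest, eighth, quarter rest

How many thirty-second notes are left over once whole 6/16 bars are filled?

One bar of 6/16 = 12 thirty-second notes.
In thirty-second notes: dotted eighth note = 6; eighth = 4; dotted sixteenth rest = 3; eighth = 4; quarter rest = 8.
Altogether 6 + 4 + 3 + 4 + 8 = 25.
25 ÷ 12 = 2 complete bars with 1 thirty-second note remaining.

1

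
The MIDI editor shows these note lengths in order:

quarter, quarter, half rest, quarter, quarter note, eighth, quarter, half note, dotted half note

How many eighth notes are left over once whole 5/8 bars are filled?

0

One bar of 5/8 = 5 eighth notes.
Each duration in eighth notes: quarter = 2; quarter = 2; half rest = 4; quarter = 2; quarter note = 2; eighth = 1; quarter = 2; half note = 4; dotted half note = 6.
Sum: 2 + 2 + 4 + 2 + 2 + 1 + 2 + 4 + 6 = 25.
25 ÷ 5 = 5 complete bars with 0 eighth notes remaining.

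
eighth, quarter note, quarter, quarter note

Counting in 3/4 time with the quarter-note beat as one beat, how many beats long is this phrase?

One quarter-note beat = 2 eighth notes.
Each duration in eighth notes: eighth = 1; quarter note = 2; quarter = 2; quarter note = 2.
Sum: 1 + 2 + 2 + 2 = 7.
7 ÷ 2 = 3.5 beats.

3.5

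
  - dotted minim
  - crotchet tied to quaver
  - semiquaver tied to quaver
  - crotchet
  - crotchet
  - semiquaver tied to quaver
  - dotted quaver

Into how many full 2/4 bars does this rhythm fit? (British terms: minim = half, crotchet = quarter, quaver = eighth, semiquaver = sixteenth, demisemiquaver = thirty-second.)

4

One bar of 2/4 = 8 sixteenth notes.
Each duration in sixteenth notes: dotted minim = 12; crotchet tied to quaver (crotchet + quaver) = 6; semiquaver tied to quaver (semiquaver + quaver) = 3; crotchet = 4; crotchet = 4; semiquaver tied to quaver (semiquaver + quaver) = 3; dotted quaver = 3.
Adding: 12 + 6 + 3 + 4 + 4 + 3 + 3 = 35.
35 ÷ 8 = 4 complete bars with 3 left over.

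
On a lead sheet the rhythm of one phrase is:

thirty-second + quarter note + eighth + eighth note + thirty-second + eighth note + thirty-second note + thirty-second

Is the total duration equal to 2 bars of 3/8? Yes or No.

One bar of 3/8 = 12 thirty-second notes, so 2 bars = 24.
Convert each value to thirty-second notes: thirty-second = 1; quarter note = 8; eighth = 4; eighth note = 4; thirty-second = 1; eighth note = 4; thirty-second note = 1; thirty-second = 1.
Altogether 1 + 8 + 4 + 4 + 1 + 4 + 1 + 1 = 24.
24 equals 24, so the answer is Yes.

Yes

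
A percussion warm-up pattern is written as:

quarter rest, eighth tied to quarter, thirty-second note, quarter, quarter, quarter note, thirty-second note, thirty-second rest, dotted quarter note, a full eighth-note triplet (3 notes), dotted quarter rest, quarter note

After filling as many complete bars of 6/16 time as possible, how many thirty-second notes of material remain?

3

One bar of 6/16 = 12 thirty-second notes.
In thirty-second notes: quarter rest = 8; eighth tied to quarter (eighth + quarter) = 12; thirty-second note = 1; quarter = 8; quarter = 8; quarter note = 8; thirty-second note = 1; thirty-second rest = 1; dotted quarter note = 12; a full eighth-note triplet (3 notes) (three triplet eighths span one quarter) = 8; dotted quarter rest = 12; quarter note = 8.
Total: 8 + 12 + 1 + 8 + 8 + 8 + 1 + 1 + 12 + 8 + 12 + 8 = 87.
87 ÷ 12 = 7 complete bars with 3 thirty-second notes remaining.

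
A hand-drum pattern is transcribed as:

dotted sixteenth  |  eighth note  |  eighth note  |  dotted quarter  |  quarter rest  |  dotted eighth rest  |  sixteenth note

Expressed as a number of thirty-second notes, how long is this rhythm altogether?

Working in thirty-second notes: dotted sixteenth = 3; eighth note = 4; eighth note = 4; dotted quarter = 12; quarter rest = 8; dotted eighth rest = 6; sixteenth note = 2.
Altogether 3 + 4 + 4 + 12 + 8 + 6 + 2 = 39 thirty-second notes.

39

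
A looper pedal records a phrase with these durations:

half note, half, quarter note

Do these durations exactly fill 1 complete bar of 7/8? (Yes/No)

No

One bar of 7/8 = 7 eighth notes.
In eighth notes: half note = 4; half = 4; quarter note = 2.
Sum: 4 + 4 + 2 = 10.
10 exceeds 7, so the answer is No.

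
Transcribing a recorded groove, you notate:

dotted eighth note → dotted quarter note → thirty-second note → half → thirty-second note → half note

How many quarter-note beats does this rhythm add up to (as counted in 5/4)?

6.5

One quarter-note beat = 8 thirty-second notes.
Express everything in thirty-second notes: dotted eighth note = 6; dotted quarter note = 12; thirty-second note = 1; half = 16; thirty-second note = 1; half note = 16.
Adding: 6 + 12 + 1 + 16 + 1 + 16 = 52.
52 ÷ 8 = 6.5 beats.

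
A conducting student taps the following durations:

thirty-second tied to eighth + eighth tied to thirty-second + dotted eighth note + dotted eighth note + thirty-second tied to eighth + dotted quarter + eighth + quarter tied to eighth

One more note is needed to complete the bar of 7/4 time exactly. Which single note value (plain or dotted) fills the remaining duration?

The bar of 7/4 = 56 thirty-second notes.
Express everything in thirty-second notes: thirty-second tied to eighth (thirty-second + eighth) = 5; eighth tied to thirty-second (eighth + thirty-second) = 5; dotted eighth note = 6; dotted eighth note = 6; thirty-second tied to eighth (thirty-second + eighth) = 5; dotted quarter = 12; eighth = 4; quarter tied to eighth (quarter + eighth) = 12.
Sum: 5 + 5 + 6 + 6 + 5 + 12 + 4 + 12 = 55.
Remaining: 56 − 55 = 1 thirty-second note, which is a thirty-second note.

thirty-second note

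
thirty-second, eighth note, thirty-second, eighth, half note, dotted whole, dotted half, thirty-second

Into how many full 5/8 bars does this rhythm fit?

One bar of 5/8 = 20 thirty-second notes.
Each duration in thirty-second notes: thirty-second = 1; eighth note = 4; thirty-second = 1; eighth = 4; half note = 16; dotted whole = 48; dotted half = 24; thirty-second = 1.
Altogether 1 + 4 + 1 + 4 + 16 + 48 + 24 + 1 = 99.
99 ÷ 20 = 4 complete bars with 19 left over.

4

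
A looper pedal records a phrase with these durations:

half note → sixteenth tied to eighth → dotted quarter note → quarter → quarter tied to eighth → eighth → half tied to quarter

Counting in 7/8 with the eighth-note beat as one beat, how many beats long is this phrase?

One eighth-note beat = 2 sixteenth notes.
In sixteenth notes: half note = 8; sixteenth tied to eighth (sixteenth + eighth) = 3; dotted quarter note = 6; quarter = 4; quarter tied to eighth (quarter + eighth) = 6; eighth = 2; half tied to quarter (half + quarter) = 12.
Adding: 8 + 3 + 6 + 4 + 6 + 2 + 12 = 41.
41 ÷ 2 = 20.5 beats.

20.5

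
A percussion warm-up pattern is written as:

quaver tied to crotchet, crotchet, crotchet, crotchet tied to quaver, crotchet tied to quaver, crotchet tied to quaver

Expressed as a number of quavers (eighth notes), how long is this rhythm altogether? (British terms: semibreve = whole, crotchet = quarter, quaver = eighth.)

Express everything in eighth notes: quaver tied to crotchet (quaver + crotchet) = 3; crotchet = 2; crotchet = 2; crotchet tied to quaver (crotchet + quaver) = 3; crotchet tied to quaver (crotchet + quaver) = 3; crotchet tied to quaver (crotchet + quaver) = 3.
Altogether 3 + 2 + 2 + 3 + 3 + 3 = 16 eighth notes.

16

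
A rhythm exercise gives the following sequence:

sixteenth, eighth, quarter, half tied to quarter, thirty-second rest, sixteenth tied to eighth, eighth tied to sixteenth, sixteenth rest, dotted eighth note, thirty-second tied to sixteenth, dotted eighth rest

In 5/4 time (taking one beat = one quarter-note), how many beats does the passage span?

8.5

One quarter-note beat = 8 thirty-second notes.
Convert each value to thirty-second notes: sixteenth = 2; eighth = 4; quarter = 8; half tied to quarter (half + quarter) = 24; thirty-second rest = 1; sixteenth tied to eighth (sixteenth + eighth) = 6; eighth tied to sixteenth (eighth + sixteenth) = 6; sixteenth rest = 2; dotted eighth note = 6; thirty-second tied to sixteenth (thirty-second + sixteenth) = 3; dotted eighth rest = 6.
Total: 2 + 4 + 8 + 24 + 1 + 6 + 6 + 2 + 6 + 3 + 6 = 68.
68 ÷ 8 = 8.5 beats.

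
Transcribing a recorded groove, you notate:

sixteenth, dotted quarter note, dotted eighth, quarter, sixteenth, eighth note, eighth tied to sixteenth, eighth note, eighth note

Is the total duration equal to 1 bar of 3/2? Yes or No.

One bar of 3/2 = 24 sixteenth notes.
Express everything in sixteenth notes: sixteenth = 1; dotted quarter note = 6; dotted eighth = 3; quarter = 4; sixteenth = 1; eighth note = 2; eighth tied to sixteenth (eighth + sixteenth) = 3; eighth note = 2; eighth note = 2.
Altogether 1 + 6 + 3 + 4 + 1 + 2 + 3 + 2 + 2 = 24.
24 equals 24, so the answer is Yes.

Yes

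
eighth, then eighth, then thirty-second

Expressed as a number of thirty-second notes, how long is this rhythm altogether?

9

Convert each value to thirty-second notes: eighth = 4; eighth = 4; thirty-second = 1.
Total: 4 + 4 + 1 = 9 thirty-second notes.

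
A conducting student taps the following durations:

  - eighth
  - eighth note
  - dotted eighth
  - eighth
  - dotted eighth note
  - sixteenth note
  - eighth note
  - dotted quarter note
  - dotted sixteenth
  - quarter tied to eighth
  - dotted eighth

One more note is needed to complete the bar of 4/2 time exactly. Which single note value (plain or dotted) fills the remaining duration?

thirty-second note

The bar of 4/2 = 64 thirty-second notes.
Working in thirty-second notes: eighth = 4; eighth note = 4; dotted eighth = 6; eighth = 4; dotted eighth note = 6; sixteenth note = 2; eighth note = 4; dotted quarter note = 12; dotted sixteenth = 3; quarter tied to eighth (quarter + eighth) = 12; dotted eighth = 6.
Total: 4 + 4 + 6 + 4 + 6 + 2 + 4 + 12 + 3 + 12 + 6 = 63.
Remaining: 64 − 63 = 1 thirty-second note, which is a thirty-second note.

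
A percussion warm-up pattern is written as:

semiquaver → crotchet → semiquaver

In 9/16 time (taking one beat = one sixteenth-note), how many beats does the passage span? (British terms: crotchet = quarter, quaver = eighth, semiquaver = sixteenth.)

One sixteenth-note beat = 2 thirty-second notes.
In thirty-second notes: semiquaver = 2; crotchet = 8; semiquaver = 2.
Altogether 2 + 8 + 2 = 12.
12 ÷ 2 = 6 beats.

6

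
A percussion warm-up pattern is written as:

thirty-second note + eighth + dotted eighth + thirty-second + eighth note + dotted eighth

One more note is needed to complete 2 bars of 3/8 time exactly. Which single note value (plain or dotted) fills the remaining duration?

2 bars of 3/8 = 24 thirty-second notes.
Express everything in thirty-second notes: thirty-second note = 1; eighth = 4; dotted eighth = 6; thirty-second = 1; eighth note = 4; dotted eighth = 6.
Altogether 1 + 4 + 6 + 1 + 4 + 6 = 22.
Remaining: 24 − 22 = 2 thirty-second notes, which is a sixteenth note.

sixteenth note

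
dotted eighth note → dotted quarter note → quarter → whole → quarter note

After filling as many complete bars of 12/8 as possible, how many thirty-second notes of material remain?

18

One bar of 12/8 = 24 sixteenth notes.
Express everything in sixteenth notes: dotted eighth note = 3; dotted quarter note = 6; quarter = 4; whole = 16; quarter note = 4.
Total: 3 + 6 + 4 + 16 + 4 = 33.
33 ÷ 24 = 1 complete bar with 9 sixteenth notes remaining = 18 thirty-second notes.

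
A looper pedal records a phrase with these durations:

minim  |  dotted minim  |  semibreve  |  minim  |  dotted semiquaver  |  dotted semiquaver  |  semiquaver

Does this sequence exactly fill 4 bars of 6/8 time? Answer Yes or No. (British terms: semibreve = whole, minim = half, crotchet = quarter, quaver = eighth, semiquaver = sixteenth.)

Yes

One bar of 6/8 = 24 thirty-second notes, so 4 bars = 96.
Working in thirty-second notes: minim = 16; dotted minim = 24; semibreve = 32; minim = 16; dotted semiquaver = 3; dotted semiquaver = 3; semiquaver = 2.
Adding: 16 + 24 + 32 + 16 + 3 + 3 + 2 = 96.
96 equals 96, so the answer is Yes.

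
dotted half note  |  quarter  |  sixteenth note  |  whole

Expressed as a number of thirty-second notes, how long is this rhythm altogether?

Each duration in thirty-second notes: dotted half note = 24; quarter = 8; sixteenth note = 2; whole = 32.
Sum: 24 + 8 + 2 + 32 = 66 thirty-second notes.

66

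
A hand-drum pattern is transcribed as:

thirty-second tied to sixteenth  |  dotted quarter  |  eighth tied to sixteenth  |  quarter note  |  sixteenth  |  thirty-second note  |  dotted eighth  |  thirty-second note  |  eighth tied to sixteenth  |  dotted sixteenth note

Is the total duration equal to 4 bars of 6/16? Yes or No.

Yes

One bar of 6/16 = 12 thirty-second notes, so 4 bars = 48.
Working in thirty-second notes: thirty-second tied to sixteenth (thirty-second + sixteenth) = 3; dotted quarter = 12; eighth tied to sixteenth (eighth + sixteenth) = 6; quarter note = 8; sixteenth = 2; thirty-second note = 1; dotted eighth = 6; thirty-second note = 1; eighth tied to sixteenth (eighth + sixteenth) = 6; dotted sixteenth note = 3.
Adding: 3 + 12 + 6 + 8 + 2 + 1 + 6 + 1 + 6 + 3 = 48.
48 equals 48, so the answer is Yes.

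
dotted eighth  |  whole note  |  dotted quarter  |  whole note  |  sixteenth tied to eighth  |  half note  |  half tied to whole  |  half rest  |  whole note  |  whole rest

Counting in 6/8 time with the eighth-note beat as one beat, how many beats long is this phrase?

58

One eighth-note beat = 2 sixteenth notes.
Working in sixteenth notes: dotted eighth = 3; whole note = 16; dotted quarter = 6; whole note = 16; sixteenth tied to eighth (sixteenth + eighth) = 3; half note = 8; half tied to whole (half + whole) = 24; half rest = 8; whole note = 16; whole rest = 16.
Adding: 3 + 16 + 6 + 16 + 3 + 8 + 24 + 8 + 16 + 16 = 116.
116 ÷ 2 = 58 beats.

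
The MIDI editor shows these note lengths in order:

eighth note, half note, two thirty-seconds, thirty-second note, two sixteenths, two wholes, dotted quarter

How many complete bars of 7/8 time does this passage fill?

3

One bar of 7/8 = 28 thirty-second notes.
Working in thirty-second notes: eighth note = 4; half note = 16; thirty-second = 1; thirty-second = 1; thirty-second note = 1; sixteenth = 2; sixteenth = 2; whole = 32; whole = 32; dotted quarter = 12.
Total: 4 + 16 + 1 + 1 + 1 + 2 + 2 + 32 + 32 + 12 = 103.
103 ÷ 28 = 3 complete bars with 19 left over.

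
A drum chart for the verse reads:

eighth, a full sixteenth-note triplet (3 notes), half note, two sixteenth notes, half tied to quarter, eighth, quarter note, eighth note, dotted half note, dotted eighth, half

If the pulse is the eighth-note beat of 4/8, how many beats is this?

One eighth-note beat = 2 sixteenth notes.
In sixteenth notes: eighth = 2; a full sixteenth-note triplet (3 notes) (three triplet sixteenths span one eighth) = 2; half note = 8; sixteenth note = 1; sixteenth note = 1; half tied to quarter (half + quarter) = 12; eighth = 2; quarter note = 4; eighth note = 2; dotted half note = 12; dotted eighth = 3; half = 8.
Total: 2 + 2 + 8 + 1 + 1 + 12 + 2 + 4 + 2 + 12 + 3 + 8 = 57.
57 ÷ 2 = 28.5 beats.

28.5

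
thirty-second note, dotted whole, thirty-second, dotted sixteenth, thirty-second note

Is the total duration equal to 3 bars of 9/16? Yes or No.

Yes

One bar of 9/16 = 18 thirty-second notes, so 3 bars = 54.
Express everything in thirty-second notes: thirty-second note = 1; dotted whole = 48; thirty-second = 1; dotted sixteenth = 3; thirty-second note = 1.
Adding: 1 + 48 + 1 + 3 + 1 = 54.
54 equals 54, so the answer is Yes.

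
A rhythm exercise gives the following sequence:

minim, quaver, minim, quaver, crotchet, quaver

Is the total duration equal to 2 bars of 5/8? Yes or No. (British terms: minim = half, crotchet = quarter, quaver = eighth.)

No

One bar of 5/8 = 5 eighth notes, so 2 bars = 10.
Each duration in eighth notes: minim = 4; quaver = 1; minim = 4; quaver = 1; crotchet = 2; quaver = 1.
Total: 4 + 1 + 4 + 1 + 2 + 1 = 13.
13 exceeds 10, so the answer is No.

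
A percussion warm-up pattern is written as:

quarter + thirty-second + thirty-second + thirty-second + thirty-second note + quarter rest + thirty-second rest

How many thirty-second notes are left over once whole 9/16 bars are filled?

One bar of 9/16 = 18 thirty-second notes.
Express everything in thirty-second notes: quarter = 8; thirty-second = 1; thirty-second = 1; thirty-second = 1; thirty-second note = 1; quarter rest = 8; thirty-second rest = 1.
Altogether 8 + 1 + 1 + 1 + 1 + 8 + 1 = 21.
21 ÷ 18 = 1 complete bar with 3 thirty-second notes remaining.

3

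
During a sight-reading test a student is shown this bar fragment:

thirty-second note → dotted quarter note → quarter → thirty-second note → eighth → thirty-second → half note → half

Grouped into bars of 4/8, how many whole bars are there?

3

One bar of 4/8 = 16 thirty-second notes.
In thirty-second notes: thirty-second note = 1; dotted quarter note = 12; quarter = 8; thirty-second note = 1; eighth = 4; thirty-second = 1; half note = 16; half = 16.
Altogether 1 + 12 + 8 + 1 + 4 + 1 + 16 + 16 = 59.
59 ÷ 16 = 3 complete bars with 11 left over.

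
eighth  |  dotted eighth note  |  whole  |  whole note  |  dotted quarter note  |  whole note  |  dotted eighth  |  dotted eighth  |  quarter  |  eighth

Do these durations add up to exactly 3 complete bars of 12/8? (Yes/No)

No

One bar of 12/8 = 24 sixteenth notes, so 3 bars = 72.
In sixteenth notes: eighth = 2; dotted eighth note = 3; whole = 16; whole note = 16; dotted quarter note = 6; whole note = 16; dotted eighth = 3; dotted eighth = 3; quarter = 4; eighth = 2.
Sum: 2 + 3 + 16 + 16 + 6 + 16 + 3 + 3 + 4 + 2 = 71.
71 falls short of 72, so the answer is No.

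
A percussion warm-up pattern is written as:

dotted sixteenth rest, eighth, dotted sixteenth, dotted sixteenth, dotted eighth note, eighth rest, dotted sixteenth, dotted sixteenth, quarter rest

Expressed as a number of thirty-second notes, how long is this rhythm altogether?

37

Express everything in thirty-second notes: dotted sixteenth rest = 3; eighth = 4; dotted sixteenth = 3; dotted sixteenth = 3; dotted eighth note = 6; eighth rest = 4; dotted sixteenth = 3; dotted sixteenth = 3; quarter rest = 8.
Sum: 3 + 4 + 3 + 3 + 6 + 4 + 3 + 3 + 8 = 37 thirty-second notes.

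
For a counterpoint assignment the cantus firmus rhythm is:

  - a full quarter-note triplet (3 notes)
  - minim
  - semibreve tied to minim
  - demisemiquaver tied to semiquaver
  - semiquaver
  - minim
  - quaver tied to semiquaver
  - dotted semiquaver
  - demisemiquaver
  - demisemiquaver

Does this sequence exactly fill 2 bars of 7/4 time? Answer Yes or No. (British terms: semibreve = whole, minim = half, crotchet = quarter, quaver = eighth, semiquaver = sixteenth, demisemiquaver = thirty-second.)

One bar of 7/4 = 56 thirty-second notes, so 2 bars = 112.
Working in thirty-second notes: a full quarter-note triplet (3 notes) (three triplet quarters span one half) = 16; minim = 16; semibreve tied to minim (semibreve + minim) = 48; demisemiquaver tied to semiquaver (demisemiquaver + semiquaver) = 3; semiquaver = 2; minim = 16; quaver tied to semiquaver (quaver + semiquaver) = 6; dotted semiquaver = 3; demisemiquaver = 1; demisemiquaver = 1.
Total: 16 + 16 + 48 + 3 + 2 + 16 + 6 + 3 + 1 + 1 = 112.
112 equals 112, so the answer is Yes.

Yes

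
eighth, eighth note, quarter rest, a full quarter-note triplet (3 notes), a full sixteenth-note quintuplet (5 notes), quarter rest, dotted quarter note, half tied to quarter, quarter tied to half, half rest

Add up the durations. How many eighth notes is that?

31

In eighth notes: eighth = 1; eighth note = 1; quarter rest = 2; a full quarter-note triplet (3 notes) (three triplet quarters span one half) = 4; a full sixteenth-note quintuplet (5 notes) (five quintuplet sixteenths span one quarter) = 2; quarter rest = 2; dotted quarter note = 3; half tied to quarter (half + quarter) = 6; quarter tied to half (quarter + half) = 6; half rest = 4.
Adding: 1 + 1 + 2 + 4 + 2 + 2 + 3 + 6 + 6 + 4 = 31 eighth notes.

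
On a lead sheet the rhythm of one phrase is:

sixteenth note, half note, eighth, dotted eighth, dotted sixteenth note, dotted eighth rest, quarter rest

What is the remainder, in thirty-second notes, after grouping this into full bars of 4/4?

13

One bar of 4/4 = 32 thirty-second notes.
Express everything in thirty-second notes: sixteenth note = 2; half note = 16; eighth = 4; dotted eighth = 6; dotted sixteenth note = 3; dotted eighth rest = 6; quarter rest = 8.
Altogether 2 + 16 + 4 + 6 + 3 + 6 + 8 = 45.
45 ÷ 32 = 1 complete bar with 13 thirty-second notes remaining.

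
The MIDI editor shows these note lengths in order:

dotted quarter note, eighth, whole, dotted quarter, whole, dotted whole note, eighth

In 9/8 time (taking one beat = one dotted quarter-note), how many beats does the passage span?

One dotted quarter-note beat = 3 eighth notes.
Working in eighth notes: dotted quarter note = 3; eighth = 1; whole = 8; dotted quarter = 3; whole = 8; dotted whole note = 12; eighth = 1.
Altogether 3 + 1 + 8 + 3 + 8 + 12 + 1 = 36.
36 ÷ 3 = 12 beats.

12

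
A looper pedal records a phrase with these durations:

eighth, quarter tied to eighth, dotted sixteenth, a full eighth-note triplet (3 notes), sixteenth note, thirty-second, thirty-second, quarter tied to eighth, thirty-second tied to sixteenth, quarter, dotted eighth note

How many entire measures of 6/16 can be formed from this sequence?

One bar of 6/16 = 12 thirty-second notes.
Each duration in thirty-second notes: eighth = 4; quarter tied to eighth (quarter + eighth) = 12; dotted sixteenth = 3; a full eighth-note triplet (3 notes) (three triplet eighths span one quarter) = 8; sixteenth note = 2; thirty-second = 1; thirty-second = 1; quarter tied to eighth (quarter + eighth) = 12; thirty-second tied to sixteenth (thirty-second + sixteenth) = 3; quarter = 8; dotted eighth note = 6.
Altogether 4 + 12 + 3 + 8 + 2 + 1 + 1 + 12 + 3 + 8 + 6 = 60.
60 ÷ 12 = 5 complete bars with 0 left over.

5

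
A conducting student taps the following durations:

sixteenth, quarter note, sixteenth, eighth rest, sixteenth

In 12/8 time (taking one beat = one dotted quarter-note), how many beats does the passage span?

One dotted quarter-note beat = 6 sixteenth notes.
Each duration in sixteenth notes: sixteenth = 1; quarter note = 4; sixteenth = 1; eighth rest = 2; sixteenth = 1.
Total: 1 + 4 + 1 + 2 + 1 = 9.
9 ÷ 6 = 1.5 beats.

1.5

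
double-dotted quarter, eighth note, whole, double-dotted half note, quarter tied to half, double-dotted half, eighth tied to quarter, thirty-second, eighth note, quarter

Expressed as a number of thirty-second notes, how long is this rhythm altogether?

Convert each value to thirty-second notes: double-dotted quarter = 14; eighth note = 4; whole = 32; double-dotted half note = 28; quarter tied to half (quarter + half) = 24; double-dotted half = 28; eighth tied to quarter (eighth + quarter) = 12; thirty-second = 1; eighth note = 4; quarter = 8.
Sum: 14 + 4 + 32 + 28 + 24 + 28 + 12 + 1 + 4 + 8 = 155 thirty-second notes.

155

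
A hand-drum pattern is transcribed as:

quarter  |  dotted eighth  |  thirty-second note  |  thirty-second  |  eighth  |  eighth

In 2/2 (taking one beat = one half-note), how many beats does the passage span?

One half-note beat = 16 thirty-second notes.
In thirty-second notes: quarter = 8; dotted eighth = 6; thirty-second note = 1; thirty-second = 1; eighth = 4; eighth = 4.
Total: 8 + 6 + 1 + 1 + 4 + 4 = 24.
24 ÷ 16 = 1.5 beats.

1.5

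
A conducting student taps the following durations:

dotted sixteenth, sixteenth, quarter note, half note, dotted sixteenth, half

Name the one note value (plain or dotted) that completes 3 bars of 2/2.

3 bars of 2/2 = 96 thirty-second notes.
Express everything in thirty-second notes: dotted sixteenth = 3; sixteenth = 2; quarter note = 8; half note = 16; dotted sixteenth = 3; half = 16.
Adding: 3 + 2 + 8 + 16 + 3 + 16 = 48.
Remaining: 96 − 48 = 48 thirty-second notes, which is a dotted whole note.

dotted whole note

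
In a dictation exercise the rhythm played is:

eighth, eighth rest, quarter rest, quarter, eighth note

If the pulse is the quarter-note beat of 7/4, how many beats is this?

3.5

One quarter-note beat = 2 eighth notes.
Each duration in eighth notes: eighth = 1; eighth rest = 1; quarter rest = 2; quarter = 2; eighth note = 1.
Altogether 1 + 1 + 2 + 2 + 1 = 7.
7 ÷ 2 = 3.5 beats.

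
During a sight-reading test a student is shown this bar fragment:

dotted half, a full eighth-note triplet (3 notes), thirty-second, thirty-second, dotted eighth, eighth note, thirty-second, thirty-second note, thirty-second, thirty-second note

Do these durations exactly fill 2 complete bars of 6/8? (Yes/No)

One bar of 6/8 = 24 thirty-second notes, so 2 bars = 48.
Working in thirty-second notes: dotted half = 24; a full eighth-note triplet (3 notes) (three triplet eighths span one quarter) = 8; thirty-second = 1; thirty-second = 1; dotted eighth = 6; eighth note = 4; thirty-second = 1; thirty-second note = 1; thirty-second = 1; thirty-second note = 1.
Altogether 24 + 8 + 1 + 1 + 6 + 4 + 1 + 1 + 1 + 1 = 48.
48 equals 48, so the answer is Yes.

Yes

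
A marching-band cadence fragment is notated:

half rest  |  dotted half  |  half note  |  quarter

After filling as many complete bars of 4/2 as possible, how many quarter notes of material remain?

One bar of 4/2 = 8 quarter notes.
In quarter notes: half rest = 2; dotted half = 3; half note = 2; quarter = 1.
Adding: 2 + 3 + 2 + 1 = 8.
8 ÷ 8 = 1 complete bar with 0 quarter notes remaining.

0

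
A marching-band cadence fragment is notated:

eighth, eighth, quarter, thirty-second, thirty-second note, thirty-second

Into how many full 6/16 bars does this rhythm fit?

One bar of 6/16 = 12 thirty-second notes.
Express everything in thirty-second notes: eighth = 4; eighth = 4; quarter = 8; thirty-second = 1; thirty-second note = 1; thirty-second = 1.
Adding: 4 + 4 + 8 + 1 + 1 + 1 = 19.
19 ÷ 12 = 1 complete bar with 7 left over.

1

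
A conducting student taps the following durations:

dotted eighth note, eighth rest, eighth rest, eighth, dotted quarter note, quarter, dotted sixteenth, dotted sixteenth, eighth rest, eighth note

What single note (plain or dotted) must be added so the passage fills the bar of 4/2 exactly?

dotted quarter note

The bar of 4/2 = 64 thirty-second notes.
Working in thirty-second notes: dotted eighth note = 6; eighth rest = 4; eighth rest = 4; eighth = 4; dotted quarter note = 12; quarter = 8; dotted sixteenth = 3; dotted sixteenth = 3; eighth rest = 4; eighth note = 4.
Adding: 6 + 4 + 4 + 4 + 12 + 8 + 3 + 3 + 4 + 4 = 52.
Remaining: 64 − 52 = 12 thirty-second notes, which is a dotted quarter note.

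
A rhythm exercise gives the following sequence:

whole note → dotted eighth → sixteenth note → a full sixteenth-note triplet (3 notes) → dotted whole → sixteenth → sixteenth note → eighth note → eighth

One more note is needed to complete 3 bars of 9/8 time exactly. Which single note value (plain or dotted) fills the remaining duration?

3 bars of 9/8 = 54 sixteenth notes.
In sixteenth notes: whole note = 16; dotted eighth = 3; sixteenth note = 1; a full sixteenth-note triplet (3 notes) (three triplet sixteenths span one eighth) = 2; dotted whole = 24; sixteenth = 1; sixteenth note = 1; eighth note = 2; eighth = 2.
Adding: 16 + 3 + 1 + 2 + 24 + 1 + 1 + 2 + 2 = 52.
Remaining: 54 − 52 = 2 sixteenth notes, which is a eighth note.

eighth note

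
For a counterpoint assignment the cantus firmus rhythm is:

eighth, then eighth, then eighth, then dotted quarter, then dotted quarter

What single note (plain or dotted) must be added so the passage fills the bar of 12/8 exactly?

dotted quarter note

The bar of 12/8 = 12 eighth notes.
In eighth notes: eighth = 1; eighth = 1; eighth = 1; dotted quarter = 3; dotted quarter = 3.
Total: 1 + 1 + 1 + 3 + 3 = 9.
Remaining: 12 − 9 = 3 eighth notes, which is a dotted quarter note.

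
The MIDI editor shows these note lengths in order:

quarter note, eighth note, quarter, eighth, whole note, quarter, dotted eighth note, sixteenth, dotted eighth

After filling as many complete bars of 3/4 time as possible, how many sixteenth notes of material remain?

3

One bar of 3/4 = 12 sixteenth notes.
Convert each value to sixteenth notes: quarter note = 4; eighth note = 2; quarter = 4; eighth = 2; whole note = 16; quarter = 4; dotted eighth note = 3; sixteenth = 1; dotted eighth = 3.
Adding: 4 + 2 + 4 + 2 + 16 + 4 + 3 + 1 + 3 = 39.
39 ÷ 12 = 3 complete bars with 3 sixteenth notes remaining.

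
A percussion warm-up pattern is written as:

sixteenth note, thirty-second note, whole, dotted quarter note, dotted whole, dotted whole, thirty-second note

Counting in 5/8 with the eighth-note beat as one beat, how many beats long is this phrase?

One eighth-note beat = 4 thirty-second notes.
In thirty-second notes: sixteenth note = 2; thirty-second note = 1; whole = 32; dotted quarter note = 12; dotted whole = 48; dotted whole = 48; thirty-second note = 1.
Adding: 2 + 1 + 32 + 12 + 48 + 48 + 1 = 144.
144 ÷ 4 = 36 beats.

36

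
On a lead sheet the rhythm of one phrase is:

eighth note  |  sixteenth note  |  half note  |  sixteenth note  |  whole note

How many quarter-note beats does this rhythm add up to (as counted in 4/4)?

One quarter-note beat = 4 sixteenth notes.
In sixteenth notes: eighth note = 2; sixteenth note = 1; half note = 8; sixteenth note = 1; whole note = 16.
Adding: 2 + 1 + 8 + 1 + 16 = 28.
28 ÷ 4 = 7 beats.

7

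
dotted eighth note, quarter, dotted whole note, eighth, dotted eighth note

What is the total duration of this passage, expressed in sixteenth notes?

36

Express everything in sixteenth notes: dotted eighth note = 3; quarter = 4; dotted whole note = 24; eighth = 2; dotted eighth note = 3.
Sum: 3 + 4 + 24 + 2 + 3 = 36 sixteenth notes.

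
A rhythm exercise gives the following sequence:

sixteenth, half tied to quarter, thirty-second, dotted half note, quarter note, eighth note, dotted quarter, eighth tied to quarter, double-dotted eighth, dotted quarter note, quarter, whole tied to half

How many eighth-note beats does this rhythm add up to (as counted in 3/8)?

One eighth-note beat = 4 thirty-second notes.
Working in thirty-second notes: sixteenth = 2; half tied to quarter (half + quarter) = 24; thirty-second = 1; dotted half note = 24; quarter note = 8; eighth note = 4; dotted quarter = 12; eighth tied to quarter (eighth + quarter) = 12; double-dotted eighth = 7; dotted quarter note = 12; quarter = 8; whole tied to half (whole + half) = 48.
Sum: 2 + 24 + 1 + 24 + 8 + 4 + 12 + 12 + 7 + 12 + 8 + 48 = 162.
162 ÷ 4 = 40.5 beats.

40.5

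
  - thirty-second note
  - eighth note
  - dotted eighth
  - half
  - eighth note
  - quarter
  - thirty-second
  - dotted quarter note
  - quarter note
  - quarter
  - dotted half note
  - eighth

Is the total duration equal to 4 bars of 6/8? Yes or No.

Yes

One bar of 6/8 = 24 thirty-second notes, so 4 bars = 96.
Convert each value to thirty-second notes: thirty-second note = 1; eighth note = 4; dotted eighth = 6; half = 16; eighth note = 4; quarter = 8; thirty-second = 1; dotted quarter note = 12; quarter note = 8; quarter = 8; dotted half note = 24; eighth = 4.
Sum: 1 + 4 + 6 + 16 + 4 + 8 + 1 + 12 + 8 + 8 + 24 + 4 = 96.
96 equals 96, so the answer is Yes.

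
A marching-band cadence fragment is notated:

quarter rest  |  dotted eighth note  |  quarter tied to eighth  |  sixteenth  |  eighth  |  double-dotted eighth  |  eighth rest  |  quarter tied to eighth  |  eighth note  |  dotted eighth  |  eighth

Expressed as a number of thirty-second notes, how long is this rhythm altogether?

69

In thirty-second notes: quarter rest = 8; dotted eighth note = 6; quarter tied to eighth (quarter + eighth) = 12; sixteenth = 2; eighth = 4; double-dotted eighth = 7; eighth rest = 4; quarter tied to eighth (quarter + eighth) = 12; eighth note = 4; dotted eighth = 6; eighth = 4.
Altogether 8 + 6 + 12 + 2 + 4 + 7 + 4 + 12 + 4 + 6 + 4 = 69 thirty-second notes.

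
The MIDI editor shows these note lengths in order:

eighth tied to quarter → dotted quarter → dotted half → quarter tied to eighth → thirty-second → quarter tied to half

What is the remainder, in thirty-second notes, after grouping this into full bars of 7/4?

One bar of 7/4 = 56 thirty-second notes.
In thirty-second notes: eighth tied to quarter (eighth + quarter) = 12; dotted quarter = 12; dotted half = 24; quarter tied to eighth (quarter + eighth) = 12; thirty-second = 1; quarter tied to half (quarter + half) = 24.
Altogether 12 + 12 + 24 + 12 + 1 + 24 = 85.
85 ÷ 56 = 1 complete bar with 29 thirty-second notes remaining.

29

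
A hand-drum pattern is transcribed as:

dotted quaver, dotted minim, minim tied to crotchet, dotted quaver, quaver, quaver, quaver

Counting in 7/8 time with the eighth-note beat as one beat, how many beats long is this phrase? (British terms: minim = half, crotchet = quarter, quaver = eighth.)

18

One eighth-note beat = 2 sixteenth notes.
Working in sixteenth notes: dotted quaver = 3; dotted minim = 12; minim tied to crotchet (minim + crotchet) = 12; dotted quaver = 3; quaver = 2; quaver = 2; quaver = 2.
Total: 3 + 12 + 12 + 3 + 2 + 2 + 2 = 36.
36 ÷ 2 = 18 beats.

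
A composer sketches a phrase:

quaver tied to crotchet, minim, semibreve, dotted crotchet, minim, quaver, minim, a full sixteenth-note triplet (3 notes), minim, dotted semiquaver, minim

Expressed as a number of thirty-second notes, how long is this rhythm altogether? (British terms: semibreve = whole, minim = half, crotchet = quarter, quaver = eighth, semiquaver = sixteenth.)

Express everything in thirty-second notes: quaver tied to crotchet (quaver + crotchet) = 12; minim = 16; semibreve = 32; dotted crotchet = 12; minim = 16; quaver = 4; minim = 16; a full sixteenth-note triplet (3 notes) (three triplet sixteenths span one eighth) = 4; minim = 16; dotted semiquaver = 3; minim = 16.
Total: 12 + 16 + 32 + 12 + 16 + 4 + 16 + 4 + 16 + 3 + 16 = 147 thirty-second notes.

147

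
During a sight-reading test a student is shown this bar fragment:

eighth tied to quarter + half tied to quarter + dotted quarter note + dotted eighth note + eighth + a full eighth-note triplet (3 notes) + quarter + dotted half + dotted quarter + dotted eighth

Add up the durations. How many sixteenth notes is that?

58

In sixteenth notes: eighth tied to quarter (eighth + quarter) = 6; half tied to quarter (half + quarter) = 12; dotted quarter note = 6; dotted eighth note = 3; eighth = 2; a full eighth-note triplet (3 notes) (three triplet eighths span one quarter) = 4; quarter = 4; dotted half = 12; dotted quarter = 6; dotted eighth = 3.
Sum: 6 + 12 + 6 + 3 + 2 + 4 + 4 + 12 + 6 + 3 = 58 sixteenth notes.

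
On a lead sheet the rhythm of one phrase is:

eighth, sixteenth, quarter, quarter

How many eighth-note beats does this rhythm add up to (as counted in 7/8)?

5.5

One eighth-note beat = 2 sixteenth notes.
In sixteenth notes: eighth = 2; sixteenth = 1; quarter = 4; quarter = 4.
Sum: 2 + 1 + 4 + 4 = 11.
11 ÷ 2 = 5.5 beats.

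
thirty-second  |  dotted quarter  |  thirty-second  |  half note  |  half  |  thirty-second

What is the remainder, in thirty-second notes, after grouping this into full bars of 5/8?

One bar of 5/8 = 20 thirty-second notes.
Each duration in thirty-second notes: thirty-second = 1; dotted quarter = 12; thirty-second = 1; half note = 16; half = 16; thirty-second = 1.
Altogether 1 + 12 + 1 + 16 + 16 + 1 = 47.
47 ÷ 20 = 2 complete bars with 7 thirty-second notes remaining.

7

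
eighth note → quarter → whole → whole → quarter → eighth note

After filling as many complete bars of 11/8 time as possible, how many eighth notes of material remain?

One bar of 11/8 = 11 eighth notes.
In eighth notes: eighth note = 1; quarter = 2; whole = 8; whole = 8; quarter = 2; eighth note = 1.
Altogether 1 + 2 + 8 + 8 + 2 + 1 = 22.
22 ÷ 11 = 2 complete bars with 0 eighth notes remaining.

0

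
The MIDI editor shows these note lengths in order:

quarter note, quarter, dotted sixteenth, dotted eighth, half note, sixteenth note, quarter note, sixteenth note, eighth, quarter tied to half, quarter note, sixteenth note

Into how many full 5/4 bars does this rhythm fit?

One bar of 5/4 = 40 thirty-second notes.
Working in thirty-second notes: quarter note = 8; quarter = 8; dotted sixteenth = 3; dotted eighth = 6; half note = 16; sixteenth note = 2; quarter note = 8; sixteenth note = 2; eighth = 4; quarter tied to half (quarter + half) = 24; quarter note = 8; sixteenth note = 2.
Altogether 8 + 8 + 3 + 6 + 16 + 2 + 8 + 2 + 4 + 24 + 8 + 2 = 91.
91 ÷ 40 = 2 complete bars with 11 left over.

2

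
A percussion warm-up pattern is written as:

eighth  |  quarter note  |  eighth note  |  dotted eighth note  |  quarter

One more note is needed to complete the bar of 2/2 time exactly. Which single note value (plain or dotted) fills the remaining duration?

The bar of 2/2 = 16 sixteenth notes.
Express everything in sixteenth notes: eighth = 2; quarter note = 4; eighth note = 2; dotted eighth note = 3; quarter = 4.
Adding: 2 + 4 + 2 + 3 + 4 = 15.
Remaining: 16 − 15 = 1 sixteenth note, which is a sixteenth note.

sixteenth note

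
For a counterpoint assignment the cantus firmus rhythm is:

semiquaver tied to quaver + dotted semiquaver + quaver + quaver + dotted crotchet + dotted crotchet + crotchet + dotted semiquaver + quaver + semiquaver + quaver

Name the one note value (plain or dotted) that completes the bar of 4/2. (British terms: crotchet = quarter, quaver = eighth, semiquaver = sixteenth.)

sixteenth note

The bar of 4/2 = 64 thirty-second notes.
Express everything in thirty-second notes: semiquaver tied to quaver (semiquaver + quaver) = 6; dotted semiquaver = 3; quaver = 4; quaver = 4; dotted crotchet = 12; dotted crotchet = 12; crotchet = 8; dotted semiquaver = 3; quaver = 4; semiquaver = 2; quaver = 4.
Sum: 6 + 3 + 4 + 4 + 12 + 12 + 8 + 3 + 4 + 2 + 4 = 62.
Remaining: 64 − 62 = 2 thirty-second notes, which is a sixteenth note.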